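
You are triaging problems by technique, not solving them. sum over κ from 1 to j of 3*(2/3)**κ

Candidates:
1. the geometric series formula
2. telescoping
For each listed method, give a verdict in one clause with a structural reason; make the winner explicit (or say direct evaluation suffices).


Best approach: the geometric series formula — the ratio of consecutive terms is the constant 2/3, independent of the index — a geometric sum.
- the geometric series formula — applicable, and directly so.
- telescoping — the summand is not presented as a shifted difference — a telescoping rewrite may exist, but the displayed structure does not offer one.


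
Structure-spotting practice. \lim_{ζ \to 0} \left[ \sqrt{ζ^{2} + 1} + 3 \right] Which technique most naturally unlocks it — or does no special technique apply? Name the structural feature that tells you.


Technique: no special technique — the function is continuous at 0; evaluation is itself the limit, no machinery required.


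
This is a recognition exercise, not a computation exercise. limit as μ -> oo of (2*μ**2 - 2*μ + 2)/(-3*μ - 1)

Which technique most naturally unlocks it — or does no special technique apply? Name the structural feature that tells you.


Diagnosis: dominant-term comparison — divide through by the highest power of μ; every lower-order term dies and the dominant terms decide the limit. Viewed as a single quotient this is an ∞/∞ form — an at-infinity application of l'Hôpital's rule would also resolve it; comparing leading growth reads the answer without differentiating.


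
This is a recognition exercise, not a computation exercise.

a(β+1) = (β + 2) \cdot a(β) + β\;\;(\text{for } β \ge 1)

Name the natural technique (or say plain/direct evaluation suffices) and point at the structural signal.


Best approach: a summation factor — an index-dependent multiplier β + 2 rules out characteristic roots; a summation factor converts it to a pure difference.


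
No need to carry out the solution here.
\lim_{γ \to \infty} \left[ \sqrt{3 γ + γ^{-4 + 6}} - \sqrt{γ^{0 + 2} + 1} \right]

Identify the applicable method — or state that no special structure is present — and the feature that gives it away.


Diagnosis: conjugate multiplication — infinity minus infinity with a radical in play — multiply by the conjugate so the divergences of \sqrt{3 γ + γ^{-4 + 6}} and \sqrt{γ^{0 + 2} + 1} annihilate.


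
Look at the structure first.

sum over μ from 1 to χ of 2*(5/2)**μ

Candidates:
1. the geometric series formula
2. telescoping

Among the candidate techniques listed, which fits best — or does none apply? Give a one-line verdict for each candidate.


Technique: the geometric series formula — term-over-term division gives 5/2 every time — index-free ratio, geometric sum formula applies.
- the geometric series formula — applies; the problem has the shape this method handles.
- telescoping — as presented, consecutive terms share no shifted copy to cancel against — no rewrite is on display to change that.


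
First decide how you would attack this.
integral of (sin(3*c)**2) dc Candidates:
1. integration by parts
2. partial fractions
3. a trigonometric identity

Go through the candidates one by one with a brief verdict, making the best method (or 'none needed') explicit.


Verdict: a trigonometric identity — reduce sin(3*c)**2 with the power-reduction formula and the integral becomes first-degree trigonometry.
- integration by parts: not the natural route: no polynomial-kernel product appears — a recursive parts reduction of the trigonometric product exists, but the identity rewrite is direct.
- partial fractions — there is no rational-function structure to decompose.
- a trigonometric identity: applicable, and directly so.


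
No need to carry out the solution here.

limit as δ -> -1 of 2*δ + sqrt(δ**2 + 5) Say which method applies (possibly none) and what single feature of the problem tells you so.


Method: no special technique — the expression is continuous at the evaluation point — substitute directly; no indeterminate form appears.


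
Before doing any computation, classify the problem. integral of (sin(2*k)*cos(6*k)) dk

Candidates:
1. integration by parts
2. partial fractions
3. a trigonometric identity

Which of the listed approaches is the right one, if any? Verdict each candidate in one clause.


Verdict: a trigonometric identity — cross-frequency products like sin(2*k)*cos(6*k) are the textbook product-to-sum case — the identity converts them to directly integrable sinusoids.
- integration by parts: not the natural route: no polynomial-kernel product appears — a recursive parts reduction of the trigonometric product exists, but the identity rewrite is direct.
- partial fractions: there is no rational-function structure to decompose.
- a trigonometric identity — yes, a natural case for it.


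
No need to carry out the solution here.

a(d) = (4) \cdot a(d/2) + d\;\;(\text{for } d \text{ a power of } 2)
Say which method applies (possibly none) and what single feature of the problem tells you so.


Technique: the master substitution — the argument shrinks by the factor 2, so measure the index on a logarithmic scale and the recursion becomes a shift.


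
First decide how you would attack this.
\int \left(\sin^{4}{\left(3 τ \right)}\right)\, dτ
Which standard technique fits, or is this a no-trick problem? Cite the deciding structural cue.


Method: a trigonometric identity — even powers like \sin^{4}{\left(3 τ \right)} never integrate directly; the half-angle identity lowers the degree first.


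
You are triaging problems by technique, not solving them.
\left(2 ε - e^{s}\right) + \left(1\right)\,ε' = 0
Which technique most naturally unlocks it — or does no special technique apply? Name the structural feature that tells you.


Technique: a linear integrating factor — linear in the unknown with genuine forcing: multiply through by the exponential of the integrated coefficient and the left side closes into one derivative.


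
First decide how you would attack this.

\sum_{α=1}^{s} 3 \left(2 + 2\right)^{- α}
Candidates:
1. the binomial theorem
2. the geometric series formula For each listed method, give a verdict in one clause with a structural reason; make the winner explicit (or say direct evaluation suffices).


Diagnosis: the geometric series formula — consecutive terms stand in a fixed index-free ratio — the geometric sum formula closes it.
- the binomial theorem: no binomial coefficients pair up with complementary powers here.
- the geometric series formula: applicable, and directly so.


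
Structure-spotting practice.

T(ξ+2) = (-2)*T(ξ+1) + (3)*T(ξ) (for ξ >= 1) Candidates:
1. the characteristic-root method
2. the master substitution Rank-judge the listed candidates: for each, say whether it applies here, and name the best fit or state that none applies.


Best approach: the characteristic-root method — every coefficient is a fixed number and the forcing is zero — substitute r^ξ and read off the root equation.
- the characteristic-root method: yes — fits the structure here.
- the master substitution: this is shift-type recursion, outside the divide-and-conquer template.


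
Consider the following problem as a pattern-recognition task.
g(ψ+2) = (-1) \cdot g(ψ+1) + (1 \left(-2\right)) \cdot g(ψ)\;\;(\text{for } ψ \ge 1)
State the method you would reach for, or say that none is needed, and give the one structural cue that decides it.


Technique: the characteristic-root method — no index-dependence in the weights and nothing inhomogeneous: classic characteristic-equation setup.


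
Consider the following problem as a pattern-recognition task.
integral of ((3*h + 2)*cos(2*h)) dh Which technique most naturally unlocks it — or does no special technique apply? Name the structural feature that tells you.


Verdict: integration by parts — 3*h + 2 dies after finitely many derivatives while cos(2*h) cycles under integration — the tabular/parts setup.


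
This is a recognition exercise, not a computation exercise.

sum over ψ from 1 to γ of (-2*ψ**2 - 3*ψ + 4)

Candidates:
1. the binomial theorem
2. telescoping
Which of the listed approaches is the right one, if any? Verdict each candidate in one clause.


Technique: no special technique — with only polynomial terms in ψ present, the classical sum-of-powers identities are all you need.
- the binomial theorem — there is no sum-raised-to-a-power identity hiding in these terms.
- telescoping: the summand is not presented as a shifted difference — a telescoping rewrite may exist, but the displayed structure does not offer one.


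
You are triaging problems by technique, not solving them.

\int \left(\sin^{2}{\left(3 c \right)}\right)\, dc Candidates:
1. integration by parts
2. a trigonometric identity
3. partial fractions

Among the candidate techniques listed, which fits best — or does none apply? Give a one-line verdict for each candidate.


Diagnosis: a trigonometric identity — even powers like \sin^{2}{\left(3 c \right)} never integrate directly; the half-angle identity lowers the degree first.
- integration by parts: not the fit here: there is no polynomial factor to ladder down — parts can still close the trigonometric product by recursion, though the identity rewrite is the direct route.
- a trigonometric identity: yes, a natural case for it.
- partial fractions — the expression is not a ratio of polynomials that decomposes further.


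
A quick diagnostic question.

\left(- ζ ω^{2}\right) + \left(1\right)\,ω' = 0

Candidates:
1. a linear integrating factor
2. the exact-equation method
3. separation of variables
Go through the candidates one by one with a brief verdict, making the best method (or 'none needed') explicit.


Diagnosis: separation of variables — the derivative equals a pure function of ζ (namely ζ) times a pure function of ω (namely ω^{2}); divide and integrate each side.
- a linear integrating factor: the unknown enters nonlinearly (through a power, a denominator, or a transcendental function), which the linear integrating-factor recipe cannot absorb as-is — any repair would come from a preliminary substitution, not the factor.
- the exact-equation method — the cross partial derivatives disagree, so no single potential exists.
- separation of variables — yes, a natural case for it.


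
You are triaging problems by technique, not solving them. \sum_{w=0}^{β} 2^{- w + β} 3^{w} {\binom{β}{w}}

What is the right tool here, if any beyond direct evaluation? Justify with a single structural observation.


Verdict: the binomial theorem — {\binom{β}{w}} weighting matched powers of 3 and 2 is the expanded form of (3 + 2)^β — fold it back up.


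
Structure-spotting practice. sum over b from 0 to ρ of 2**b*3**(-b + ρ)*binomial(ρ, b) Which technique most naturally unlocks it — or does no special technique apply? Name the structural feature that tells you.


Method: the binomial theorem — binomial(ρ, b) weighting matched powers of 2 and 3 is the expanded form of (2 + 3)^ρ — fold it back up.


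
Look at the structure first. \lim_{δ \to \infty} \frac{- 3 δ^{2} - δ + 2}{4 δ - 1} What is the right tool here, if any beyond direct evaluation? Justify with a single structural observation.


Best approach: dominant-term comparison — growth-rate triage: the leading powers of δ decide the limit, everything else is noise. As a single quotient, the ∞/∞ shape would yield to repeated differentiation as well — the growth comparison gets there in one look.


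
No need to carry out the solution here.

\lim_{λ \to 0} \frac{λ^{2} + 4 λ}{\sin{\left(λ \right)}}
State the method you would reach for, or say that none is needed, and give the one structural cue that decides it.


Best approach: l'Hôpital's rule (0/0) — both numerator and denominator vanish at 0: the genuine 0/0 indeterminate that l'Hôpital exists for. A first-order expansion at the point is an equally standard path; the rule packages it.


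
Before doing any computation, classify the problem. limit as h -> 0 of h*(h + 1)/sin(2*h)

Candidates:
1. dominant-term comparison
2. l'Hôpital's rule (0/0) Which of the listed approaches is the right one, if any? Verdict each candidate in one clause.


Verdict: l'Hôpital's rule (0/0) — the 0/0 form at 0 is the signature situation for l'Hôpital's rule. The standard small-argument limits would also carry it; the rule is the systematic route.
- dominant-term comparison: leading-power comparison does not apply to this form.
- l'Hôpital's rule (0/0): yes — fits the structure here.


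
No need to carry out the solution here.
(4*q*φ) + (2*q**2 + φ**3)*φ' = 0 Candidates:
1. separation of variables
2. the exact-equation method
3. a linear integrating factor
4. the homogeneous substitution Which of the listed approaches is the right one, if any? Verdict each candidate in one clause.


Best approach: the exact-equation method — equality of cross partials is the green light — assemble the potential function term by term.
- separation of variables: no division isolates the independent variable from the unknown.
- the exact-equation method: a fit — the right tool for this form.
- a linear integrating factor — a nonlinear term in the unknown puts this outside the integrating-factor template.
- the homogeneous substitution: solved for the derivative, the right side changes under joint scaling of the two variables.


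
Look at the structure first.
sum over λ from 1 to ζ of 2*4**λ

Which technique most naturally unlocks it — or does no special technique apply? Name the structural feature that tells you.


Method: the geometric series formula — each summand is the previous one scaled by 4; that constant multiplier is itself the geometric structure.


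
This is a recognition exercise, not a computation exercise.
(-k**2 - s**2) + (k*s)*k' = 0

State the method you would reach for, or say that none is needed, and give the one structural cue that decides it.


Method: the homogeneous substitution — solved for the derivative, the right side is unchanged under scaling s and k together — it depends only on the ratio k/s, so substitute a single ratio variable. A Bernoulli substitution is a fair alternative on this equation directly; the homogeneous reading takes it as given.


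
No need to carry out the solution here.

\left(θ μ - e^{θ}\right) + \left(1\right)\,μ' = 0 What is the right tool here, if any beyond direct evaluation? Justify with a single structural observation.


Best approach: a linear integrating factor — μ appears only to the first power with coefficient θ — the classic integrating-factor setup.


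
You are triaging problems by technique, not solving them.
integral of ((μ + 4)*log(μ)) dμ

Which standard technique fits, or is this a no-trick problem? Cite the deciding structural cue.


Method: integration by parts — a polynomial next to log(μ): integrate the polynomial, differentiate the log, and the integral simplifies in one pass.


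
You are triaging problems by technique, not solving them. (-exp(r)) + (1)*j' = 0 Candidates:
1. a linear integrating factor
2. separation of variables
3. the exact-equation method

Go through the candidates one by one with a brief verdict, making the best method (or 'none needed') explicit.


Best approach: no special technique — solved for the derivative, no j appears — this is antidifferentiation in r wearing ODE clothing.
- a linear integrating factor: the linear template holds only trivially here (the unknown is absent, so the coefficient is zero) — the method is not the natural label.
- separation of variables — separation is only trivially available — with the unknown absent from the slope this is a direct integration, not a separation problem.
- the exact-equation method: the unknown never enters the equation — exactness holds emptily, with nothing for the method to add.


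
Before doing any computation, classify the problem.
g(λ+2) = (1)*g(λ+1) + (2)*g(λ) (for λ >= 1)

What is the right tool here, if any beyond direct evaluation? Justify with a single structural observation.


Method: the characteristic-root method — constant coefficients and linearity mean the ansatz r^λ reduces it to solving the characteristic polynomial.


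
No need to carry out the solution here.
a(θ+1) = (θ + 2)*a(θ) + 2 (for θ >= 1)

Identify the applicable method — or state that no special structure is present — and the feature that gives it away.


Method: a summation factor — normalize by the running product of θ + 2: the left side becomes a difference, and differences sum.


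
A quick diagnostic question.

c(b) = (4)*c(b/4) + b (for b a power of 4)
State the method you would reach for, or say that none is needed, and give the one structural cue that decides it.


Verdict: the master substitution — the argument contracts 4-fold per step: reindex b exponentially and solve the linear recurrence in the new index.


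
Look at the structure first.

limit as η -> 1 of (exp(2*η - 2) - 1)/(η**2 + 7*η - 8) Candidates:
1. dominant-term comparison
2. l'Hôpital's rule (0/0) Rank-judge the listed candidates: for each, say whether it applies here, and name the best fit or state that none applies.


Technique: l'Hôpital's rule (0/0) — numerator and denominator both vanish at 1 — a genuine 0/0 form, which is exactly when l'Hôpital applies. A first-order expansion at the point is an equally standard path; the rule packages it.
- dominant-term comparison: no dominant power emerges to decide the limit by degree comparison.
- l'Hôpital's rule (0/0): yes, a natural case for it.


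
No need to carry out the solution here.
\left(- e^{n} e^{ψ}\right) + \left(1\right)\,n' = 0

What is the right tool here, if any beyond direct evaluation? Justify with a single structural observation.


Technique: separation of variables — all dependence on the two variables factors apart, the defining separable shape.


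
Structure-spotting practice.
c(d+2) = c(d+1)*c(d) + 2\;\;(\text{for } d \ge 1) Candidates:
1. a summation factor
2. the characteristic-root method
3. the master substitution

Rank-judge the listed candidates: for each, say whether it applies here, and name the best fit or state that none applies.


Method: no special technique — the recurrence is nonlinear in the sequence values; study it directly, no linear machinery applies.
- a summation factor — the recursion is nonlinear — outside the first-order linear family a summation factor addresses.
- the characteristic-root method — nonlinearity rules out exponential-mode superposition from the start.
- the master substitution: with no divided-index recursive call, reindexing by powers of a base buys nothing.


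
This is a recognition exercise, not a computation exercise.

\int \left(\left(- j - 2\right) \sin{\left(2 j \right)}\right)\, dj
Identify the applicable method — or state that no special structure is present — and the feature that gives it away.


Verdict: integration by parts — differentiate - j - 2, integrate \sin{\left(2 j \right)}: each pass lowers the polynomial degree, so parts terminates.


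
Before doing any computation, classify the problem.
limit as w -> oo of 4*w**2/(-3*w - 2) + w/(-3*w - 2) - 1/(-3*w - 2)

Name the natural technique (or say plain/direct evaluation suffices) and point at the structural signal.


Verdict: dominant-term comparison — growth-rate triage: the leading powers of w decide the limit, everything else is noise. As a single quotient, the ∞/∞ shape would yield to repeated differentiation as well — the growth comparison gets there in one look.


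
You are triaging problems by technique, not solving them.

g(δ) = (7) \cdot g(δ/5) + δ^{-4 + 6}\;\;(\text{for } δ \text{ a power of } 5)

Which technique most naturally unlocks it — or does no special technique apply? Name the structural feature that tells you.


Best approach: the master substitution — the argument contracts 5-fold per step: reindex δ exponentially and solve the linear recurrence in the new index.


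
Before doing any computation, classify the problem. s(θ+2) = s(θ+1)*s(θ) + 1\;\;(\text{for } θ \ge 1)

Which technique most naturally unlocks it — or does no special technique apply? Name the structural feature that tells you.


Best approach: no special technique — the new term depends nonlinearly on the old ones, which disqualifies every superposition-based technique.


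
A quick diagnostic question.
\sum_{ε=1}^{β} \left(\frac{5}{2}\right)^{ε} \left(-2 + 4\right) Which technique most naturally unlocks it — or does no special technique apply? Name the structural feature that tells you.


Diagnosis: the geometric series formula — check a ratio of consecutive terms: it is \frac{5}{2}, independent of the index, so the geometric formula closes the sum.


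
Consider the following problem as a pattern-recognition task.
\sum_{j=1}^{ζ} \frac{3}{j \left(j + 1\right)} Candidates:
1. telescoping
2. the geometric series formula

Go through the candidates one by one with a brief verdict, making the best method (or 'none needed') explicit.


Verdict: telescoping — one partial-fraction pass turns \frac{3}{j \left(j + 1\right)} into a shifted difference, and shifted differences telescope.
- telescoping: yes — fits the structure here.
- the geometric series formula: the ratio of consecutive terms depends on the index.


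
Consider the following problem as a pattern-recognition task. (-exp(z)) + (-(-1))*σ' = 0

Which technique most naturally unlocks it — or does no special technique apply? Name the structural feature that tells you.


Verdict: no special technique — the slope is a pure function of z; integrate both sides and be done.


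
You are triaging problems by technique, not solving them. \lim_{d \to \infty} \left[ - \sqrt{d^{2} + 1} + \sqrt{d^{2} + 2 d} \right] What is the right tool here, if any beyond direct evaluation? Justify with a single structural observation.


Verdict: conjugate multiplication — both pieces blow up but their difference is finite; the conjugate trick rationalizes \sqrt{d^{2} + 2 d} - \sqrt{d^{2} + 1}.


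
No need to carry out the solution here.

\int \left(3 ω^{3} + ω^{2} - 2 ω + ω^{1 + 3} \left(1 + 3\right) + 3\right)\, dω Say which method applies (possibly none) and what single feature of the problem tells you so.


Diagnosis: no special technique — every term is a constant multiple of a power of ω; term-wise power-rule integration needs no preliminary transformation.


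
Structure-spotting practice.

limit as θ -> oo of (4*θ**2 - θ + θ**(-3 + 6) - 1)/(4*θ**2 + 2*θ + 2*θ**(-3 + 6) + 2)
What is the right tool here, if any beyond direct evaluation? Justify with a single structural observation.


Method: dominant-term comparison — divide by the highest power of θ present: lower-order terms vanish and the dominant ratio remains. Viewed as a single quotient this is an ∞/∞ form — an at-infinity application of l'Hôpital's rule would also resolve it; comparing leading growth reads the answer without differentiating.


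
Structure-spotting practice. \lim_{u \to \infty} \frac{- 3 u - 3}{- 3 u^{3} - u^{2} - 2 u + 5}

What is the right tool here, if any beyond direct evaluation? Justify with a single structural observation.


Best approach: dominant-term comparison — as u grows, only the highest-degree terms matter — compare leading terms and read the limit off. Differentiating the expression as a single quotient would eventually settle it as well; matching dominant growth settles it immediately.


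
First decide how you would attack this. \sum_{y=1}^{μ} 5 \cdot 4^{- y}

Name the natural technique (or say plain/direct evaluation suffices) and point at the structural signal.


Technique: the geometric series formula — consecutive terms stand in a fixed index-free ratio — the geometric sum formula closes it.


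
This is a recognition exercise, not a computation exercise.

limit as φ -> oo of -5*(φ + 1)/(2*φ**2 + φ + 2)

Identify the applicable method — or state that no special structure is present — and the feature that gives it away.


Method: dominant-term comparison — divide through by the highest power of φ; every lower-order term dies and the dominant terms decide the limit. l'Hôpital's at-infinity variant applies to the expression viewed as a single quotient; the leading-term comparison is the direct route.


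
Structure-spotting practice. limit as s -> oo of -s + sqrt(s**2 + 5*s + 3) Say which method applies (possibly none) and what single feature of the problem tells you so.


Verdict: conjugate multiplication — turning the difference into a conjugate-rationalized ratio makes the limit readable.


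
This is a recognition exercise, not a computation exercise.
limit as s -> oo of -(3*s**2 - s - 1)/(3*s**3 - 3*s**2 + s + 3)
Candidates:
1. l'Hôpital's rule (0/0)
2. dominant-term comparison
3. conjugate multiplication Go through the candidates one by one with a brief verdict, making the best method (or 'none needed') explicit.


Technique: dominant-term comparison — divide by the highest power of s present: lower-order terms vanish and the dominant ratio remains.
- l'Hôpital's rule (0/0) — as a single quotient the expression runs to ∞/∞ at the limit point — an at-infinity form of the rule would apply, though the leading-growth comparison is the direct reading.
- dominant-term comparison: a fit — the right tool for this form.
- conjugate multiplication: no divergent radical difference is present for a conjugate pair to cancel.


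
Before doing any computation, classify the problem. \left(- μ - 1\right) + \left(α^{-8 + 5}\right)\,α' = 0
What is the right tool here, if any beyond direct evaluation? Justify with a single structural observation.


Verdict: separation of variables — solved for the derivative, the right side splits multiplicatively into a function of each variable alone — divide and integrate each side. The equation is exact as it stands too — a potential function exists — though separation reads the split structure directly.


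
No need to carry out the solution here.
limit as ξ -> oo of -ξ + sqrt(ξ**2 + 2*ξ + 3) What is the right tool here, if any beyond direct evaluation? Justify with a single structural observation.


Method: conjugate multiplication — both pieces blow up but their difference is finite; the conjugate trick rationalizes sqrt(ξ**2 + 2*ξ + 3) - ξ.


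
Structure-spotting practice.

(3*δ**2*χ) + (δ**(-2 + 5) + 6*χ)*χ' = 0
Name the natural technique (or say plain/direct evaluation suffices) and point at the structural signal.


Technique: the exact-equation method — equality of cross partials is the green light — assemble the potential function term by term.


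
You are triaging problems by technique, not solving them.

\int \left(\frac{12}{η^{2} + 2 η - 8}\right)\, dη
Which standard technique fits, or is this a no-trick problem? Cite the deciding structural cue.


Diagnosis: partial fractions — the denominator η^{2} + 2 η - 8 factors, so the quotient decomposes into elementary partial fractions term by term.


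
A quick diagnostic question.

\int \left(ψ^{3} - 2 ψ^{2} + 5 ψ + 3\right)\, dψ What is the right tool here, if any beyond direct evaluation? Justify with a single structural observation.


Method: no special technique — a term-by-term power-rule job in ψ; no substitution or rearrangement earns its keep here.


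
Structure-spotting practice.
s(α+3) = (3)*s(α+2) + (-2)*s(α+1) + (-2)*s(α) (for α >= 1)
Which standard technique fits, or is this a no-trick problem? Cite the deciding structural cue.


Verdict: the characteristic-root method — the recurrence is linear and homogeneous with constant coefficients, so the ansatz r^α turns it into a polynomial equation for r.


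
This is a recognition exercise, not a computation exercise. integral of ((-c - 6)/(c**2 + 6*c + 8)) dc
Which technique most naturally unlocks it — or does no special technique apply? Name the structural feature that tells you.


Diagnosis: partial fractions — each factor of c**2 + 6*c + 8 owns one elementary piece of the integrand — separate them and integrate piecewise.


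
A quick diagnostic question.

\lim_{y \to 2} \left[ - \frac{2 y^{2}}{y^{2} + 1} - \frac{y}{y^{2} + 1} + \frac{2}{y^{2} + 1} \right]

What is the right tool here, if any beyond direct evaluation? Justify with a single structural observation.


Best approach: no special technique — nothing blocks direct substitution at 2: plug in and finish.


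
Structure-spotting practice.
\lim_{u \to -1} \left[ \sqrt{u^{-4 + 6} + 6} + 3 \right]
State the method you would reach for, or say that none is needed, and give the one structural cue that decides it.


Verdict: no special technique — no zero denominators, no indeterminate clash at -1 — substitute and read off the value.


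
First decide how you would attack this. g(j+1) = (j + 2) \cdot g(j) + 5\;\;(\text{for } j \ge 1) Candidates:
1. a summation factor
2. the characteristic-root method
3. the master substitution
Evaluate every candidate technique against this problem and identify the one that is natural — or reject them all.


Technique: a summation factor — an index-dependent multiplier j + 2 rules out characteristic roots; a summation factor converts it to a pure difference.
- a summation factor: yes — fits the structure here.
- the characteristic-root method: an index-dependent weight blocks the pure exponential ansatz.
- the master substitution — the recursive argument is a shift of the index, not a fixed fraction of it.


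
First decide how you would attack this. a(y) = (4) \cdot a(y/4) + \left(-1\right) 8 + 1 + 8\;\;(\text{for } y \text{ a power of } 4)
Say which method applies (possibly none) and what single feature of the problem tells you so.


Verdict: the master substitution — the argument shrinks by the factor 4, so measure the index on a logarithmic scale and the recursion becomes a shift.


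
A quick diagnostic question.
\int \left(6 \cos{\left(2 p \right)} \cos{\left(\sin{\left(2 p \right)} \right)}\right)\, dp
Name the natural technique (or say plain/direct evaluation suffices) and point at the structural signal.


Verdict: u-substitution — collected, the integrand has one factor that is, up to a constant, the derivative of an inner expression the rest depends on — substitute for that inner expression.


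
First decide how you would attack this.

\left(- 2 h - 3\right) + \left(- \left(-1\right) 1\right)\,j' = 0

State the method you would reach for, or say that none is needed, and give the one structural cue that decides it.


Technique: no special technique — solved for the derivative, j never appears on the right — this is a direct integration in h, not a differential-equations problem at heart.


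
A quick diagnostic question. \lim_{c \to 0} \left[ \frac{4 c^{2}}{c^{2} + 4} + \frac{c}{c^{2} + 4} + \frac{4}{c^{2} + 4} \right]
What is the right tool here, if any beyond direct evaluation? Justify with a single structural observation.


Technique: no special technique — the expression is continuous at 0 — substitute and evaluate; no indeterminate form appears.


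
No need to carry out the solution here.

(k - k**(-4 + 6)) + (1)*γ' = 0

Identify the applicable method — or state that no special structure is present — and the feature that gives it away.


Method: no special technique — the slope is a function of k alone, so integrate both sides directly.


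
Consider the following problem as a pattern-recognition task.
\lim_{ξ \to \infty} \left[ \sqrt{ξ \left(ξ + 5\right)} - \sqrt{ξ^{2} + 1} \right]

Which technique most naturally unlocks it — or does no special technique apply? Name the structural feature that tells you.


Best approach: conjugate multiplication — neither \sqrt{ξ \left(ξ + 5\right)} nor \sqrt{ξ^{2} + 1} converges alone, so rewrite their difference as a conjugate-rationalized quotient first.


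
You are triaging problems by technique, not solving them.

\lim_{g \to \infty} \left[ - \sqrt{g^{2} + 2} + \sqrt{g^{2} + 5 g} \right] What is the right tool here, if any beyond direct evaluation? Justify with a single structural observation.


Verdict: conjugate multiplication — two divergent pieces with a minus sign between them and a radical in the mix: rationalize \sqrt{g^{2} + 5 g} - \sqrt{g^{2} + 2} before any limit law applies.


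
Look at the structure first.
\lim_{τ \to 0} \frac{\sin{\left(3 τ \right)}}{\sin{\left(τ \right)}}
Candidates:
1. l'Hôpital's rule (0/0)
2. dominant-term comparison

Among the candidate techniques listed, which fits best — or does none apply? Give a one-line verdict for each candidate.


Method: l'Hôpital's rule (0/0) — substituting 0 gives 0 over 0; differentiate top and bottom once and re-evaluate. A first-order expansion at the point is an equally standard path; the rule packages it.
- l'Hôpital's rule (0/0) — yes, a natural case for it.
- dominant-term comparison: this limit is not decided by comparing leading-term growth at infinity.


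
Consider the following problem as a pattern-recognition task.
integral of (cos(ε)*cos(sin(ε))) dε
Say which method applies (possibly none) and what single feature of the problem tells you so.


Best approach: u-substitution — read it as f(sin(ε)) times a constant multiple of d(sin(ε)): one substitution, u = sin(ε), finishes it.


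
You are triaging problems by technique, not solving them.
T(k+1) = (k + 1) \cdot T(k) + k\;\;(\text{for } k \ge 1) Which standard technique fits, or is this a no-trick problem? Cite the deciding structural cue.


Method: a summation factor — because the multiplier k + 1 is index-dependent, divide through by its running product and sum the resulting differences.


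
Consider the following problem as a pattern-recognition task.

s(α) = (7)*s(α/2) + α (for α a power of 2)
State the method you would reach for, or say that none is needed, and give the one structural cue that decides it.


Best approach: the master substitution — the argument α/2 divides the index by 2; the standard α = 2^m substitution converts it to a constant-shift recurrence.


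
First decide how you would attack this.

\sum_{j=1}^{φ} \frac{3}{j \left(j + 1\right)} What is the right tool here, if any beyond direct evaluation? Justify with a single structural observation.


Diagnosis: telescoping — rewrite \frac{3}{j \left(j + 1\right)} as simple fractions and successive terms eat each other — only the edges survive.


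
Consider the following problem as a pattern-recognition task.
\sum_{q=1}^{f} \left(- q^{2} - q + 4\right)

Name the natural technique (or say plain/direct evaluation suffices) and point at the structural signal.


Method: no special technique — no cancellation, no constant ratio, no binomial weights — just polynomial terms summed directly.


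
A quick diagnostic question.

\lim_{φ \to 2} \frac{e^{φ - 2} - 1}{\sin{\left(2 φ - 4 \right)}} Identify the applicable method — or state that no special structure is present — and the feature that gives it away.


Verdict: l'Hôpital's rule (0/0) — the 0/0 form at 2 is the signature situation for l'Hôpital's rule. Known elementary limits would finish this too — the rule just bypasses the case analysis.


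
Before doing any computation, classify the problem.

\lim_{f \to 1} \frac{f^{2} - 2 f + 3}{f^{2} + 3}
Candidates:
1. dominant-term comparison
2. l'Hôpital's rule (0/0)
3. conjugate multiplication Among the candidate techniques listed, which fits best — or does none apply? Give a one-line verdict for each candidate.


Technique: no special technique — no denominator vanishes and nothing blows up at 1: direct substitution is the whole computation.
- dominant-term comparison: this limit is not decided by comparing polynomial growth at infinity.
- l'Hôpital's rule (0/0) — evaluation at the point is determinate, so the rule has nothing to repair.
- conjugate multiplication: there is no infinity-minus-infinity radical difference to rationalize.


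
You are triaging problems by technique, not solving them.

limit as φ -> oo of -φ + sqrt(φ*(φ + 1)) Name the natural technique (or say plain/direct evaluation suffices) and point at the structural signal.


Verdict: conjugate multiplication — divergence minus divergence hides a finite answer — expose it by pairing sqrt(φ*(φ + 1)) - φ with its conjugate.


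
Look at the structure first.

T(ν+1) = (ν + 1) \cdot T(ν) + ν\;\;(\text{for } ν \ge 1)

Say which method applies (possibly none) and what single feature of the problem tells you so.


Method: a summation factor — normalize by the running product of ν + 1: the left side becomes a difference, and differences sum.


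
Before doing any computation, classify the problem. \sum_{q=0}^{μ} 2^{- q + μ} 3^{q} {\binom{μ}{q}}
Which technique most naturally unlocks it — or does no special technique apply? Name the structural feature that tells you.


Method: the binomial theorem — the binomial coefficients weight matched powers of 3 and 2, which is exactly the expansion of a binomial power.


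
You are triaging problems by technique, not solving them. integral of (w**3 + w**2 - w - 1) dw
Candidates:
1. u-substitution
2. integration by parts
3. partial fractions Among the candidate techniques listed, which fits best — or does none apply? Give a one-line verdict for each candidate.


Best approach: no special technique — scan for structure and find none: constant multiples of powers of w, integrate directly.
- u-substitution — any workable substitution here is cosmetic — the integrand is already in directly integrable form.
- integration by parts — splitting off a factor buys nothing — the integrand integrates directly without parts.
- partial fractions — the expression is not a ratio of polynomials that decomposes further.


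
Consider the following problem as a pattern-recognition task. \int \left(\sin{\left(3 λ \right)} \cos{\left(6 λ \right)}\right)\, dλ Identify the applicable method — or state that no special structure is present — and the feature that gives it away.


Method: a trigonometric identity — mixed-frequency products such as \sin{\left(3 λ \right)} \cos{\left(6 λ \right)} are designed for the product-to-sum formula.


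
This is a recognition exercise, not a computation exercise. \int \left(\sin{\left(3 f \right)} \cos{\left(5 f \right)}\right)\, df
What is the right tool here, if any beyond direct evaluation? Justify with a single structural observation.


Method: a trigonometric identity — cross-frequency products like \sin{\left(3 f \right)} \cos{\left(5 f \right)} are the textbook product-to-sum case — the identity converts them to directly integrable sinusoids.


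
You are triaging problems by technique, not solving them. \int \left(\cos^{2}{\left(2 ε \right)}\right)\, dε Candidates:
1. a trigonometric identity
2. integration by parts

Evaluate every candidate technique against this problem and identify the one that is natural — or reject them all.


Best approach: a trigonometric identity — apply power reduction to \cos^{2}{\left(2 ε \right)}; each application halves the trigonometric degree.
- a trigonometric identity — yes, a natural case for it.
- integration by parts — not the natural route: no polynomial-kernel product appears — a recursive parts reduction of the trigonometric product exists, but the identity rewrite is direct.


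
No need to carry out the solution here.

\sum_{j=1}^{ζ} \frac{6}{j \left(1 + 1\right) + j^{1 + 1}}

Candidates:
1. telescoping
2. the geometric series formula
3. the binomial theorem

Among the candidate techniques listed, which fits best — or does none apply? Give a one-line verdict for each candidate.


Method: telescoping — the summand \frac{6}{j \left(1 + 1\right) + j^{1 + 1}} decomposes into fractions whose poles differ by an integer shift — the series collapses.
- telescoping — applicable, and directly so.
- the geometric series formula: no single multiplier carries one term to the next throughout the sum.
- the binomial theorem — the summand does not match any term pattern of an expanded binomial power.
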